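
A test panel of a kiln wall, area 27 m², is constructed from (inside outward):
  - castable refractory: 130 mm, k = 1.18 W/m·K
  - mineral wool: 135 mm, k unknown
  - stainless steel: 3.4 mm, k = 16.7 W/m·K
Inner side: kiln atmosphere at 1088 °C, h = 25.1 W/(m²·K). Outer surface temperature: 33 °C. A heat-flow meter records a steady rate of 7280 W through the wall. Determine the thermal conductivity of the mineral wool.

k ≈ 0.0359 W/(m·K)

Model the wall as resistances in series:
R_inner film = 1/(h_i·A) = 1/(25.1×27) = 0.001476 K/W
R_castable refractory = L/(kA) = 0.13/(1.18×27) = 0.00408 K/W
R_stainless steel = L/(kA) = 0.0034/(16.7×27) = 7.54×10^-6 K/W
Sum of known resistances R_other = 0.005563 K/W
Total R = ΔT/Q = 1055/7280 = 0.1449 K/W
R_mineral wool = R_total − R_other = 0.1394 K/W
k = L/(R·A) = 0.135/(0.1394×27)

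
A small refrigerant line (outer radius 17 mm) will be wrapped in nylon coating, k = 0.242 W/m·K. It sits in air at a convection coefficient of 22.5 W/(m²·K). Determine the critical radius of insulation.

For a cylinder r_cr = k/h = 0.242/22.5
r_cr = 10.8 mm; since the bare radius (17 mm) is above r_cr, any added insulation will reduce heat loss.

r_cr ≈ 10.8 mm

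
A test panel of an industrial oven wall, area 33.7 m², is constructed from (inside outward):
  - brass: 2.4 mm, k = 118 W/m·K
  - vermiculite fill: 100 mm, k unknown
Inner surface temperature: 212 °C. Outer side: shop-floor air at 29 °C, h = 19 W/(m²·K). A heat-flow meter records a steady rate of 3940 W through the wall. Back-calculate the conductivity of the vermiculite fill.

k ≈ 0.0661 W/(m·K)

Model the wall as resistances in series:
R_brass = L/(kA) = 0.0024/(118×33.7) = 6.035×10^-7 K/W
R_outer film = 1/(h_o·A) = 1/(19×33.7) = 0.001562 K/W
Sum of known resistances R_other = 0.001562 K/W
Total R = ΔT/Q = 183/3940 = 0.04645 K/W
R_vermiculite fill = R_total − R_other = 0.04488 K/W
k = L/(R·A) = 0.1/(0.04488×33.7)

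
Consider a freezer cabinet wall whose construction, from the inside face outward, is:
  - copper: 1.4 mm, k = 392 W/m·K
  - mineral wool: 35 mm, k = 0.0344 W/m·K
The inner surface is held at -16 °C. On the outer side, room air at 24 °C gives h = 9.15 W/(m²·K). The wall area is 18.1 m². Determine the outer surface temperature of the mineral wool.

T ≈ 20.1 °C

Thermal resistances in series:
R_copper = L/(kA) = 0.0014/(392×18.1) = 1.973×10^-7 K/W
R_mineral wool = L/(kA) = 0.035/(0.0344×18.1) = 0.05621 K/W
R_outer film = 1/(h_o·A) = 1/(9.15×18.1) = 0.006038 K/W
R_total = 0.06225 K/W;  Q = ΔT/R_total = 40/0.06225 = 642.6 W
T_interface = T_inner + Q·ΣR(inner→interface) = -16 + 643×0.05621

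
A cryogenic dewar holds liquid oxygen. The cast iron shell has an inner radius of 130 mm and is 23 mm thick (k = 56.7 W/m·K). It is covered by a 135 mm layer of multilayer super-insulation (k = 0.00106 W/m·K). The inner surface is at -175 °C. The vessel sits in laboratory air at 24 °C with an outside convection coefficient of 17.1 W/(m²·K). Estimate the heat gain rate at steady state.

Q ≈ 0.865 W

Each spherical layer contributes R = (1/r_i − 1/r_o)/(4πk):
R_cast iron shell = (1/0.13 − 1/0.153)/(4π×56.7) = 0.001623 K/W
R_multilayer super-insulation = (1/0.153 − 1/0.288)/(4π×0.00106) = 230 K/W
R_outer film = 1/(h·4πr_o²) = 1/(17.1×4π×0.288²) = 0.05611 K/W
R_total = 230.1 K/W
Q = ΔT/R_total = 199/230.1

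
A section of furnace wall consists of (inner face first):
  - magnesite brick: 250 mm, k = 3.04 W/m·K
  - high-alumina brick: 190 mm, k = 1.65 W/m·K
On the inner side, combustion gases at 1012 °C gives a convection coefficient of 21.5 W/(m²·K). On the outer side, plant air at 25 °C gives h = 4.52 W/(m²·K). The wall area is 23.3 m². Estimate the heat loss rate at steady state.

Q ≈ 49400 W

Series thermal resistances:
R_inner film = 1/(h_i·A) = 1/(21.5×23.3) = 0.001996 K/W
R_magnesite brick = L/(kA) = 0.25/(3.04×23.3) = 0.003529 K/W
R_high-alumina brick = L/(kA) = 0.19/(1.65×23.3) = 0.004942 K/W
R_outer film = 1/(h_o·A) = 1/(4.52×23.3) = 0.009495 K/W
R_total = 0.01996 K/W
Q = ΔT / R_total = 987 / 0.01996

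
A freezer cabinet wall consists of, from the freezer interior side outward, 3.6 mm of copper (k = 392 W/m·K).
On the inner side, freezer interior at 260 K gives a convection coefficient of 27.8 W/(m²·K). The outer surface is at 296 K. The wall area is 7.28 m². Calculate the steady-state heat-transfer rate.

Q ≈ 7280 W

Model the wall as resistances in series:
R_inner film = 1/(h_i·A) = 1/(27.8×7.28) = 0.004941 K/W
R_copper = L/(kA) = 0.0036/(392×7.28) = 1.261×10^-6 K/W
R_total = 0.004942 K/W
Q = ΔT / R_total = 36 / 0.004942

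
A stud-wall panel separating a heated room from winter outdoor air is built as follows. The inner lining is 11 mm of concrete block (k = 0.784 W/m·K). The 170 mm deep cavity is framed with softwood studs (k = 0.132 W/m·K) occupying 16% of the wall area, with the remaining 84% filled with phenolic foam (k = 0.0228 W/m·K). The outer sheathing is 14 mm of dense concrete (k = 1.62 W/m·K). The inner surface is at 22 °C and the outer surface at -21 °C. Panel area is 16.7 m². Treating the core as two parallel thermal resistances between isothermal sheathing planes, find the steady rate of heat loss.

Q ≈ 169 W

Sheathing layers in series; stud and cavity paths in parallel between them.
R_inner = 0.011/(0.784×16.7) = 8.402×10^-4 K/W
R_stud  = 0.17/(0.132×0.16×16.7) = 0.482 K/W
R_cav   = 0.17/(0.0228×0.84×16.7) = 0.5315 K/W
1/R_core = 1/R_stud + 1/R_cav → R_core = 0.2528 K/W
R_outer = 0.014/(1.62×16.7) = 5.175×10^-4 K/W
R_total = 0.2541 K/W
Q = ΔT/R_total = 43/0.2541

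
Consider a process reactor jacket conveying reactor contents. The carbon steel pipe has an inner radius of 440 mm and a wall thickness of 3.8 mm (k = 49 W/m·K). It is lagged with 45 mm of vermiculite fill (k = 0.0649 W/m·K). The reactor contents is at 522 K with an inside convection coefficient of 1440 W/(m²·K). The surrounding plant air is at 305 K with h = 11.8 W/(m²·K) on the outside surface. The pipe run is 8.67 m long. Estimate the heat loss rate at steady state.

Cylindrical conduction, so R = ln(r₂/r₁)/(2πkL) per layer, in series:
R_inner film = 1/(h_i·2πr₁L) = 1/(1440×2π×0.44×8.67) = 2.897×10^-5 K/W
R_carbon steel pipe wall = ln(443.8/440)/(2π×49×8.67) = 3.222×10^-6 K/W
R_vermiculite fill = ln(488.8/443.8)/(2π×0.0649×8.67) = 0.02732 K/W
R_outer film = 1/(h_o·2πr_oL) = 1/(11.8×2π×0.4888×8.67) = 0.003183 K/W
R_total = 0.03053 K/W
Q = ΔT/R_total = 217/0.03053

Q ≈ 7110 W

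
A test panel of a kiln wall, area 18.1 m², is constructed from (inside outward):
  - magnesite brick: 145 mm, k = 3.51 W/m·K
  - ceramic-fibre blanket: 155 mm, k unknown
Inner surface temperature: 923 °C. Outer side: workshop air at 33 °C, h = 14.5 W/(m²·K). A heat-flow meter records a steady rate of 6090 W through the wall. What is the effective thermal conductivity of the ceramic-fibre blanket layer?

k ≈ 0.0611 W/(m·K)

Series thermal resistances:
R_magnesite brick = L/(kA) = 0.145/(3.51×18.1) = 0.002282 K/W
R_outer film = 1/(h_o·A) = 1/(14.5×18.1) = 0.00381 K/W
Sum of known resistances R_other = 0.006093 K/W
Total R = ΔT/Q = 890/6090 = 0.1461 K/W
R_ceramic-fibre blanket = R_total − R_other = 0.14 K/W
k = L/(R·A) = 0.155/(0.14×18.1)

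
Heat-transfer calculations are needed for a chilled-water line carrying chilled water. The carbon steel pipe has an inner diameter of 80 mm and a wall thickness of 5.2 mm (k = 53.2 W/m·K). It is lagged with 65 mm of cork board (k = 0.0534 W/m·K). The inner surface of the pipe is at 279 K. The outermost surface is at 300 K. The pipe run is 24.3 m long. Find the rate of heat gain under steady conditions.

For a radial system each layer contributes R = ln(r_out/r_in)/(2πkL); films add R = 1/(hA).
R_carbon steel pipe wall = ln(45.2/40)/(2π×53.2×24.3) = 1.505×10^-5 K/W
R_cork board = ln(110.2/45.2)/(2π×0.0534×24.3) = 0.1093 K/W
R_total = 0.1093 K/W
Q = ΔT/R_total = 21/0.1093

Q ≈ 192 W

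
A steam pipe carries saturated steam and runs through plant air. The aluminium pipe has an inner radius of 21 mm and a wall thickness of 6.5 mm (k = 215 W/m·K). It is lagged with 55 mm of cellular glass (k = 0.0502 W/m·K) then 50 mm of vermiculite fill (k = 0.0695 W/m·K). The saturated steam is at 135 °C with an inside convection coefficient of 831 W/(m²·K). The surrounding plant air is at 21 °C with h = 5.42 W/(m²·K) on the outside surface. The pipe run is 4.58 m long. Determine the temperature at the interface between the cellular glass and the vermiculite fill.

Treating each annulus and film as a series resistance:
R_inner film = 1/(h_i·2πr₁L) = 1/(831×2π×0.021×4.58) = 0.001991 K/W
R_aluminium pipe wall = ln(27.5/21)/(2π×215×4.58) = 4.359×10^-5 K/W
R_cellular glass = ln(82.5/27.5)/(2π×0.0502×4.58) = 0.7605 K/W
R_vermiculite fill = ln(132.5/82.5)/(2π×0.0695×4.58) = 0.2369 K/W
R_outer film = 1/(h_o·2πr_oL) = 1/(5.42×2π×0.1325×4.58) = 0.04839 K/W
R_total = 1.048 K/W
Q = ΔT/R_total = 114/1.048
Q = 109 W
T_interface = T_inner − Q·ΣR(inner→interface) = 135 − 109×0.7625

T ≈ 52 °C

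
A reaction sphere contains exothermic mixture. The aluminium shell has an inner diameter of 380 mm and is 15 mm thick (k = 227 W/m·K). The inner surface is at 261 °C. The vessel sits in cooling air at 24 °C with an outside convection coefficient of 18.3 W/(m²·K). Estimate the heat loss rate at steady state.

Spherical conduction: R = (1/r_in − 1/r_out)/(4πk) per layer; series-sum.
R_aluminium shell = (1/0.19 − 1/0.205)/(4π×227) = 1.35×10^-4 K/W
R_outer film = 1/(h·4πr_o²) = 1/(18.3×4π×0.205²) = 0.1035 K/W
R_total = 0.1036 K/W
Q = ΔT/R_total = 237/0.1036

Q ≈ 2290 W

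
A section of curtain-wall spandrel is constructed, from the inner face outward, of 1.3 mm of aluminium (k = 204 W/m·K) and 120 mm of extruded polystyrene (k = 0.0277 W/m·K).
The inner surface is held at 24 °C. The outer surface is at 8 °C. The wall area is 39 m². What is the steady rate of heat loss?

Q ≈ 144 W

Thermal resistances in series:
R_aluminium = L/(kA) = 0.0013/(204×39) = 1.634×10^-7 K/W
R_extruded polystyrene = L/(kA) = 0.12/(0.0277×39) = 0.1111 K/W
R_total = 0.1111 K/W
Q = ΔT / R_total = 16 / 0.1111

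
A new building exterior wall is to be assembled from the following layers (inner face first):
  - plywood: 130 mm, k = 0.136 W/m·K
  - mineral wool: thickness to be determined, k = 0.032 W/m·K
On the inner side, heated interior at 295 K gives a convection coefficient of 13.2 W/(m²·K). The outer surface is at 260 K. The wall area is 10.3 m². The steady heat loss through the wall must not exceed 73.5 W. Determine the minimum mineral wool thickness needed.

Treating each layer as a thermal resistance in series:
R_inner film = 1/(h_i·A) = 1/(13.2×10.3) = 0.007355 K/W
R_plywood = L/(kA) = 0.13/(0.136×10.3) = 0.0928 K/W
Sum of the known resistances R_other = 0.1002 K/W
Required total resistance R_tot = ΔT/Q_allow = 35/73.5 = 0.4762 K/W
R_mineral wool = R_tot − R_other = 0.376 K/W
L = R·k·A = 0.376×0.032×10.3

L ≈ 124 mm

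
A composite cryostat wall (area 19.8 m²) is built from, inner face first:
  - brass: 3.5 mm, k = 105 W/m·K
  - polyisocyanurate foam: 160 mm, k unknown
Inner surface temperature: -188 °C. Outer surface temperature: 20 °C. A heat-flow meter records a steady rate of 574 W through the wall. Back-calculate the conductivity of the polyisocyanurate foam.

Series thermal resistances:
R_brass = L/(kA) = 0.0035/(105×19.8) = 1.684×10^-6 K/W
Sum of known resistances R_other = 1.684×10^-6 K/W
Total R = ΔT/Q = 208/574 = 0.3624 K/W
R_polyisocyanurate foam = R_total − R_other = 0.3624 K/W
k = L/(R·A) = 0.16/(0.3624×19.8)

k ≈ 0.0223 W/(m·K)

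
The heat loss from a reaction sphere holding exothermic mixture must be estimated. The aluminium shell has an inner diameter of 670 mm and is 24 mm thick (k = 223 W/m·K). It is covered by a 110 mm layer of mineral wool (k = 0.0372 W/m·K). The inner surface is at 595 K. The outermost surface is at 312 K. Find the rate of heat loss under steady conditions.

Q ≈ 202 W

Radial (spherical) resistances in series:
R_aluminium shell = (1/0.335 − 1/0.359)/(4π×223) = 7.121×10^-5 K/W
R_mineral wool = (1/0.359 − 1/0.469)/(4π×0.0372) = 1.398 K/W
R_total = 1.398 K/W
Q = ΔT/R_total = 283/1.398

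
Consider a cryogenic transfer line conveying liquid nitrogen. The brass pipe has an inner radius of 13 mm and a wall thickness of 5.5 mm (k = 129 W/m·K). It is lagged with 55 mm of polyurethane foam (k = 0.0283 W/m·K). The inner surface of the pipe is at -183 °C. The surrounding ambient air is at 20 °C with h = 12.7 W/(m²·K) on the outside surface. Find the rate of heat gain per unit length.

Per-layer cylindrical resistances, series-summed:
R_brass pipe wall = ln(18.5/13)/(2π×129×1) = 4.353×10^-4 K/W
R_polyurethane foam = ln(73.5/18.5)/(2π×0.0283×1) = 7.758 K/W
R_outer film = 1/(h_o·2πr_oL) = 1/(12.7×2π×0.0735×1) = 0.1705 K/W
R_total = 7.929 K/W
Q = ΔT/R_total = 203/7.929

q′ ≈ 25.6 W/m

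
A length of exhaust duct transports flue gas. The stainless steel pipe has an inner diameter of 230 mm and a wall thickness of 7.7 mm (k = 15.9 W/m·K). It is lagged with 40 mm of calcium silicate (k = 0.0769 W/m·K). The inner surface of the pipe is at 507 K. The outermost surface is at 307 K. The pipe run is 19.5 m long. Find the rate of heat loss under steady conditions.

Q ≈ 6670 W

Per-layer cylindrical resistances, series-summed:
R_stainless steel pipe wall = ln(122.7/115)/(2π×15.9×19.5) = 3.327×10^-5 K/W
R_calcium silicate = ln(162.7/122.7)/(2π×0.0769×19.5) = 0.02995 K/W
R_total = 0.02998 K/W
Q = ΔT/R_total = 200/0.02998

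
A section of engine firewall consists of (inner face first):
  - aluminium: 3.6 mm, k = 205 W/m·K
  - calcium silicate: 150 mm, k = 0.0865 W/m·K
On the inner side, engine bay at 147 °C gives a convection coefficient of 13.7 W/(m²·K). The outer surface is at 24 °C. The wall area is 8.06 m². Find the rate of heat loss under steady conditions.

Q ≈ 549 W

Using the resistance-network approach (series):
R_inner film = 1/(h_i·A) = 1/(13.7×8.06) = 0.009056 K/W
R_aluminium = L/(kA) = 0.0036/(205×8.06) = 2.179×10^-6 K/W
R_calcium silicate = L/(kA) = 0.15/(0.0865×8.06) = 0.2151 K/W
R_total = 0.2242 K/W
Q = ΔT / R_total = 123 / 0.2242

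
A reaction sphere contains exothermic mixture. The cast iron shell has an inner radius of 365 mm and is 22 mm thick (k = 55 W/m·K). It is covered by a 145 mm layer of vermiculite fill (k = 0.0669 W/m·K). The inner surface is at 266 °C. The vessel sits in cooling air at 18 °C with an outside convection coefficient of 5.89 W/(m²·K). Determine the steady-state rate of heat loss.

Spherical conduction: R = (1/r_in − 1/r_out)/(4πk) per layer; series-sum.
R_cast iron shell = (1/0.365 − 1/0.387)/(4π×55) = 2.253×10^-4 K/W
R_vermiculite fill = (1/0.387 − 1/0.532)/(4π×0.0669) = 0.8377 K/W
R_outer film = 1/(h·4πr_o²) = 1/(5.89×4π×0.532²) = 0.04774 K/W
R_total = 0.8857 K/W
Q = ΔT/R_total = 248/0.8857

Q ≈ 280 W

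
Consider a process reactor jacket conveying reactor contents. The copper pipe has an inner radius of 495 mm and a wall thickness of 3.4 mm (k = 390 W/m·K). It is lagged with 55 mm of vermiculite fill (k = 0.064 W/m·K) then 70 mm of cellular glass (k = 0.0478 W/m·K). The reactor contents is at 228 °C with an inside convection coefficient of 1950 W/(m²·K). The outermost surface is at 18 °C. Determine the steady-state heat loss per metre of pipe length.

q′ ≈ 320 W/m

Radial resistances (cylindrical: R_cond = ln(r_o/r_i)/(2πkL), R_conv = 1/(h·2πrL)):
R_inner film = 1/(h_i·2πr₁L) = 1/(1950×2π×0.495×1) = 1.649×10^-4 K/W
R_copper pipe wall = ln(498.4/495)/(2π×390×1) = 2.793×10^-6 K/W
R_vermiculite fill = ln(553.4/498.4)/(2π×0.064×1) = 0.2603 K/W
R_cellular glass = ln(623.4/553.4)/(2π×0.0478×1) = 0.3966 K/W
R_total = 0.6571 K/W
Q = ΔT/R_total = 210/0.6571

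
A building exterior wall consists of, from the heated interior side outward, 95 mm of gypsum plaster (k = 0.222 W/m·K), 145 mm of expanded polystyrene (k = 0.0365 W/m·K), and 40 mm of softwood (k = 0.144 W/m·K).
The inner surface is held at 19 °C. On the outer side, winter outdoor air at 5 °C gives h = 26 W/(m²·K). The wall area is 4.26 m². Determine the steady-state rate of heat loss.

Model the wall as resistances in series:
R_gypsum plaster = L/(kA) = 0.095/(0.222×4.26) = 0.1005 K/W
R_expanded polystyrene = L/(kA) = 0.145/(0.0365×4.26) = 0.9325 K/W
R_softwood = L/(kA) = 0.04/(0.144×4.26) = 0.06521 K/W
R_outer film = 1/(h_o·A) = 1/(26×4.26) = 0.009029 K/W
R_total = 1.107 K/W
Q = ΔT / R_total = 14 / 1.107

Q ≈ 12.6 W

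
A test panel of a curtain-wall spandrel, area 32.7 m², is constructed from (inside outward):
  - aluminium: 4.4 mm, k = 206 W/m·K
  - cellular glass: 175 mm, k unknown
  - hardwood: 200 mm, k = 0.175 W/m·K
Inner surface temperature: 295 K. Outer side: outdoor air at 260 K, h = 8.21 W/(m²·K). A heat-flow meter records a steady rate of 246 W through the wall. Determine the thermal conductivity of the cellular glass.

k ≈ 0.0517 W/(m·K)

Series thermal resistances:
R_aluminium = L/(kA) = 0.0044/(206×32.7) = 6.532×10^-7 K/W
R_hardwood = L/(kA) = 0.2/(0.175×32.7) = 0.03495 K/W
R_outer film = 1/(h_o·A) = 1/(8.21×32.7) = 0.003725 K/W
Sum of known resistances R_other = 0.03868 K/W
Total R = ΔT/Q = 35/246 = 0.1423 K/W
R_cellular glass = R_total − R_other = 0.1036 K/W
k = L/(R·A) = 0.175/(0.1036×32.7)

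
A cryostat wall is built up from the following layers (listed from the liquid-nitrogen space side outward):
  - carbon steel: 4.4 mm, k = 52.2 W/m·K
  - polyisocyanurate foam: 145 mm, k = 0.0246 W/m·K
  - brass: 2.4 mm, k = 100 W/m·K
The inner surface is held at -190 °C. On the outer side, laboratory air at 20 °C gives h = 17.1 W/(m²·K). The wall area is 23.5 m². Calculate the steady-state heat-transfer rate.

Q ≈ 829 W

Using the resistance-network approach (series):
R_carbon steel = L/(kA) = 0.0044/(52.2×23.5) = 3.587×10^-6 K/W
R_polyisocyanurate foam = L/(kA) = 0.145/(0.0246×23.5) = 0.2508 K/W
R_brass = L/(kA) = 0.0024/(100×23.5) = 1.021×10^-6 K/W
R_outer film = 1/(h_o·A) = 1/(17.1×23.5) = 0.002488 K/W
R_total = 0.2533 K/W
Q = ΔT / R_total = 210 / 0.2533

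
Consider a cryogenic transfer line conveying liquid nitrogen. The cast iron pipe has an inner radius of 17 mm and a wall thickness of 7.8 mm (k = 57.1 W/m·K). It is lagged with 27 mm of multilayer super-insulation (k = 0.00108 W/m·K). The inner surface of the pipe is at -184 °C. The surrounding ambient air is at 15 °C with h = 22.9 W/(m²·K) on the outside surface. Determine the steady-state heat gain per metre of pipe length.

q′ ≈ 1.83 W/m

Per-layer cylindrical resistances, series-summed:
R_cast iron pipe wall = ln(24.8/17)/(2π×57.1×1) = 0.001053 K/W
R_multilayer super-insulation = ln(51.8/24.8)/(2π×0.00108×1) = 108.5 K/W
R_outer film = 1/(h_o·2πr_oL) = 1/(22.9×2π×0.0518×1) = 0.1342 K/W
R_total = 108.7 K/W
Q = ΔT/R_total = 199/108.7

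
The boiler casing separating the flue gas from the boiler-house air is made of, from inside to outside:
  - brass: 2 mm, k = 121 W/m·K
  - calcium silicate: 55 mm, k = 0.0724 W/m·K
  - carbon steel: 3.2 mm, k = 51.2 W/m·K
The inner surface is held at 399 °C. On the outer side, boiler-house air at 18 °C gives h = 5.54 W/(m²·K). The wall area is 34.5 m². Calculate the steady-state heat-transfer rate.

Treating each layer as a thermal resistance in series:
R_brass = L/(kA) = 0.002/(121×34.5) = 4.791×10^-7 K/W
R_calcium silicate = L/(kA) = 0.055/(0.0724×34.5) = 0.02202 K/W
R_carbon steel = L/(kA) = 0.0032/(51.2×34.5) = 1.812×10^-6 K/W
R_outer film = 1/(h_o·A) = 1/(5.54×34.5) = 0.005232 K/W
R_total = 0.02725 K/W
Q = ΔT / R_total = 381 / 0.02725

Q ≈ 14000 W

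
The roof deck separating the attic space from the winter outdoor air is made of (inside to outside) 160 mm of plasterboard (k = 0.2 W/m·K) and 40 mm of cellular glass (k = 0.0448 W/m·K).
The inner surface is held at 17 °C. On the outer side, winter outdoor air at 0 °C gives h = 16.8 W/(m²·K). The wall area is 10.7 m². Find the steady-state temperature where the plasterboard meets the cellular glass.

T ≈ 9.24 °C

Model the wall as resistances in series:
R_plasterboard = L/(kA) = 0.16/(0.2×10.7) = 0.07477 K/W
R_cellular glass = L/(kA) = 0.04/(0.0448×10.7) = 0.08344 K/W
R_outer film = 1/(h_o·A) = 1/(16.8×10.7) = 0.005563 K/W
R_total = 0.1638 K/W;  Q = ΔT/R_total = 17/0.1638 = 103.8 W
T_interface = T_inner − Q·ΣR(inner→interface) = 17 − 104×0.07477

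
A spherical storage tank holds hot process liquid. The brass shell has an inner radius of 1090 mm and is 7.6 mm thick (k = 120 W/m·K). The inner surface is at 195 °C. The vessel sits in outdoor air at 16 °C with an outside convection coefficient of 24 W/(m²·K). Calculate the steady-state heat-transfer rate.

Q ≈ 64900 W

Spherical conduction: R = (1/r_in − 1/r_out)/(4πk) per layer; series-sum.
R_brass shell = (1/1.09 − 1/1.0976)/(4π×120) = 4.213×10^-6 K/W
R_outer film = 1/(h·4πr_o²) = 1/(24×4π×1.0976²) = 0.002752 K/W
R_total = 0.002756 K/W
Q = ΔT/R_total = 179/0.002756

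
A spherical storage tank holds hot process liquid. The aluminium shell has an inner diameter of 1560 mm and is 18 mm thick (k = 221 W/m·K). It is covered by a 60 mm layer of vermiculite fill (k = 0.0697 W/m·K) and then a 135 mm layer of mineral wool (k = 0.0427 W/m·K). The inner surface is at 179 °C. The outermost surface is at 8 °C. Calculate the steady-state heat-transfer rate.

Radial (spherical) resistances in series:
R_aluminium shell = (1/0.78 − 1/0.798)/(4π×221) = 1.041×10^-5 K/W
R_vermiculite fill = (1/0.798 − 1/0.858)/(4π×0.0697) = 0.1001 K/W
R_mineral wool = (1/0.858 − 1/0.993)/(4π×0.0427) = 0.2953 K/W
R_total = 0.3954 K/W
Q = ΔT/R_total = 171/0.3954

Q ≈ 433 W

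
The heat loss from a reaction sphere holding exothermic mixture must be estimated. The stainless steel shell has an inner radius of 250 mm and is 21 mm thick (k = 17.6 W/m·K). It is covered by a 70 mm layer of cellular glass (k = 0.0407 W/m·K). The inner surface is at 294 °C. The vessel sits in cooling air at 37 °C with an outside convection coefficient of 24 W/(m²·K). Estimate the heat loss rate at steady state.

Spherical conduction: R = (1/r_in − 1/r_out)/(4πk) per layer; series-sum.
R_stainless steel shell = (1/0.25 − 1/0.271)/(4π×17.6) = 0.001401 K/W
R_cellular glass = (1/0.271 − 1/0.341)/(4π×0.0407) = 1.481 K/W
R_outer film = 1/(h·4πr_o²) = 1/(24×4π×0.341²) = 0.02851 K/W
R_total = 1.511 K/W
Q = ΔT/R_total = 257/1.511

Q ≈ 170 W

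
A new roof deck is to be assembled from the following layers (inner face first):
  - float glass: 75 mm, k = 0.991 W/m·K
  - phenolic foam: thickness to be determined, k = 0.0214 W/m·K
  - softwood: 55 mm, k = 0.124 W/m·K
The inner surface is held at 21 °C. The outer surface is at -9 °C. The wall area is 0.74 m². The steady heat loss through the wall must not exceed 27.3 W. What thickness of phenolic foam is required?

L ≈ 6.29 mm

Treating each layer as a thermal resistance in series:
R_float glass = L/(kA) = 0.075/(0.991×0.74) = 0.1023 K/W
R_softwood = L/(kA) = 0.055/(0.124×0.74) = 0.5994 K/W
Sum of the known resistances R_other = 0.7017 K/W
Required total resistance R_tot = ΔT/Q_allow = 30/27.3 = 1.099 K/W
R_phenolic foam = R_tot − R_other = 0.3972 K/W
L = R·k·A = 0.3972×0.0214×0.74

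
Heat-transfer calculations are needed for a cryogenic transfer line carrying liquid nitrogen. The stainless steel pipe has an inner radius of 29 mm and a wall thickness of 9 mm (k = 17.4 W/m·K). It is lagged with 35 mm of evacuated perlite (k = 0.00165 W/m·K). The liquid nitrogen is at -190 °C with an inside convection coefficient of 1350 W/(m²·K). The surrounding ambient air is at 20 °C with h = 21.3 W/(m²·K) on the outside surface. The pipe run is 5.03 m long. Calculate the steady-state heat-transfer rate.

Treating each annulus and film as a series resistance:
R_inner film = 1/(h_i·2πr₁L) = 1/(1350×2π×0.029×5.03) = 8.082×10^-4 K/W
R_stainless steel pipe wall = ln(38/29)/(2π×17.4×5.03) = 4.915×10^-4 K/W
R_evacuated perlite = ln(73/38)/(2π×0.00165×5.03) = 12.52 K/W
R_outer film = 1/(h_o·2πr_oL) = 1/(21.3×2π×0.073×5.03) = 0.02035 K/W
R_total = 12.54 K/W
Q = ΔT/R_total = 210/12.54

Q ≈ 16.7 W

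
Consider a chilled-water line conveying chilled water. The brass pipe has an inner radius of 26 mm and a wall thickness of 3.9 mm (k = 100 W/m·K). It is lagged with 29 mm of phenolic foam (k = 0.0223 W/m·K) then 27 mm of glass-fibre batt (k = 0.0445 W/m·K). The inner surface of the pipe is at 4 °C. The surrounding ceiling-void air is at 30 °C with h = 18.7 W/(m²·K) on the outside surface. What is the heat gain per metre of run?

q′ ≈ 4.14 W/m

Treating each annulus and film as a series resistance:
R_brass pipe wall = ln(29.9/26)/(2π×100×1) = 2.224×10^-4 K/W
R_phenolic foam = ln(58.9/29.9)/(2π×0.0223×1) = 4.839 K/W
R_glass-fibre batt = ln(85.9/58.9)/(2π×0.0445×1) = 1.35 K/W
R_outer film = 1/(h_o·2πr_oL) = 1/(18.7×2π×0.0859×1) = 0.09908 K/W
R_total = 6.288 K/W
Q = ΔT/R_total = 26/6.288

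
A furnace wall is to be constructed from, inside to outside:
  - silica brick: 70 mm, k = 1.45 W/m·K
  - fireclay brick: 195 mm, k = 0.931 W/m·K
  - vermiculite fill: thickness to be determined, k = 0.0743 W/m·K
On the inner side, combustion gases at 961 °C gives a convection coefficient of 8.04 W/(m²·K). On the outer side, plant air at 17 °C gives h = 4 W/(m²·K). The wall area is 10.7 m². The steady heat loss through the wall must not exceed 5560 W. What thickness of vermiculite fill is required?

L ≈ 88 mm

Using the resistance-network approach (series):
R_inner film = 1/(h_i·A) = 1/(8.04×10.7) = 0.01162 K/W
R_silica brick = L/(kA) = 0.07/(1.45×10.7) = 0.004512 K/W
R_fireclay brick = L/(kA) = 0.195/(0.931×10.7) = 0.01957 K/W
R_outer film = 1/(h_o·A) = 1/(4×10.7) = 0.02336 K/W
Sum of the known resistances R_other = 0.05908 K/W
Required total resistance R_tot = ΔT/Q_allow = 944/5560 = 0.1698 K/W
R_vermiculite fill = R_tot − R_other = 0.1107 K/W
L = R·k·A = 0.1107×0.0743×10.7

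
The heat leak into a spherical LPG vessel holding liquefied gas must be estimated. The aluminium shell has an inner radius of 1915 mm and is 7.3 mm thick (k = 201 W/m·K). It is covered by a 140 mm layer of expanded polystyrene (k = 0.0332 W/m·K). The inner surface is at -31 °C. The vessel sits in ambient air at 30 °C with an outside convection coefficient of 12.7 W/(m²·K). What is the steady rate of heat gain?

Radial (spherical) resistances in series:
R_aluminium shell = (1/1.915 − 1/1.9223)/(4π×201) = 7.851×10^-7 K/W
R_expanded polystyrene = (1/1.9223 − 1/2.0623)/(4π×0.0332) = 0.08465 K/W
R_outer film = 1/(h·4πr_o²) = 1/(12.7×4π×2.0623²) = 0.001473 K/W
R_total = 0.08612 K/W
Q = ΔT/R_total = 61/0.08612

Q ≈ 708 W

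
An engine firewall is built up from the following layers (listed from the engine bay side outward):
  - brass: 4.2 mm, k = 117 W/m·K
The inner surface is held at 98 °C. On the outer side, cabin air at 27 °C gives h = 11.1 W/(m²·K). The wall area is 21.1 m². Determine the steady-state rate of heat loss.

Q ≈ 16600 W

Thermal resistances in series:
R_brass = L/(kA) = 0.0042/(117×21.1) = 1.701×10^-6 K/W
R_outer film = 1/(h_o·A) = 1/(11.1×21.1) = 0.00427 K/W
R_total = 0.004271 K/W
Q = ΔT / R_total = 71 / 0.004271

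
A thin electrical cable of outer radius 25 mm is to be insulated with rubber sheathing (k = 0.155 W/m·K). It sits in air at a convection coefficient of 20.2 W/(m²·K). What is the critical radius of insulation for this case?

r_cr ≈ 7.67 mm

For a cylinder r_cr = k/h = 0.155/20.2
r_cr = 7.67 mm; since the bare radius (25 mm) is above r_cr, any added insulation will reduce heat loss.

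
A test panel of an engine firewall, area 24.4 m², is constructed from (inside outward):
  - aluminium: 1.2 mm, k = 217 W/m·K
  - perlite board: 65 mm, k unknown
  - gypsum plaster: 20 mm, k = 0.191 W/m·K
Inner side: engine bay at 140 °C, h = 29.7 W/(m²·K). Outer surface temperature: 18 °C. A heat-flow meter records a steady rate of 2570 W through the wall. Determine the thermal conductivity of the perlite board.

Thermal resistances in series:
R_inner film = 1/(h_i·A) = 1/(29.7×24.4) = 0.00138 K/W
R_aluminium = L/(kA) = 0.0012/(217×24.4) = 2.266×10^-7 K/W
R_gypsum plaster = L/(kA) = 0.02/(0.191×24.4) = 0.004291 K/W
Sum of known resistances R_other = 0.005672 K/W
Total R = ΔT/Q = 122/2570 = 0.04747 K/W
R_perlite board = R_total − R_other = 0.0418 K/W
k = L/(R·A) = 0.065/(0.0418×24.4)

k ≈ 0.0637 W/(m·K)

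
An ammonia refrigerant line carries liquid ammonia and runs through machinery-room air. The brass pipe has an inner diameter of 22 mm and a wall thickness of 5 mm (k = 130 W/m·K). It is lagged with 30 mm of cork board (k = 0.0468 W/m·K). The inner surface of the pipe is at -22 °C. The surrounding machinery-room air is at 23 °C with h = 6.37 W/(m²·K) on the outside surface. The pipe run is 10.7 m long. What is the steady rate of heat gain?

Per-layer cylindrical resistances, series-summed:
R_brass pipe wall = ln(16/11)/(2π×130×10.7) = 4.287×10^-5 K/W
R_cork board = ln(46/16)/(2π×0.0468×10.7) = 0.3356 K/W
R_outer film = 1/(h_o·2πr_oL) = 1/(6.37×2π×0.046×10.7) = 0.05076 K/W
R_total = 0.3864 K/W
Q = ΔT/R_total = 45/0.3864

Q ≈ 116 W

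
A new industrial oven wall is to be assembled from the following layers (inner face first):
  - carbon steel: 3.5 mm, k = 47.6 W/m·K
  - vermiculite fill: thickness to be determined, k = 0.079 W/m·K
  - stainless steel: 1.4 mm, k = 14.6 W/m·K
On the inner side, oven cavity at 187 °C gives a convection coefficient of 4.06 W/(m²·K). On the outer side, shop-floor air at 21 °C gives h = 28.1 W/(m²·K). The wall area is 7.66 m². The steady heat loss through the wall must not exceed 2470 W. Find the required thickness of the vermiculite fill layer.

Treating each layer as a thermal resistance in series:
R_inner film = 1/(h_i·A) = 1/(4.06×7.66) = 0.03215 K/W
R_carbon steel = L/(kA) = 0.0035/(47.6×7.66) = 9.599×10^-6 K/W
R_stainless steel = L/(kA) = 0.0014/(14.6×7.66) = 1.252×10^-5 K/W
R_outer film = 1/(h_o·A) = 1/(28.1×7.66) = 0.004646 K/W
Sum of the known resistances R_other = 0.03682 K/W
Required total resistance R_tot = ΔT/Q_allow = 166/2470 = 0.06721 K/W
R_vermiculite fill = R_tot − R_other = 0.03038 K/W
L = R·k·A = 0.03038×0.079×7.66

L ≈ 18.4 mm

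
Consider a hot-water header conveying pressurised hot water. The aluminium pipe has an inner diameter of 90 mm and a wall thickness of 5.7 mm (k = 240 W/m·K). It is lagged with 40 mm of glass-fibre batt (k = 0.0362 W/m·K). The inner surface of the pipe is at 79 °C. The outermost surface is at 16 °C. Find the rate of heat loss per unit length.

Radial resistances (cylindrical: R_cond = ln(r_o/r_i)/(2πkL), R_conv = 1/(h·2πrL)):
R_aluminium pipe wall = ln(50.7/45)/(2π×240×1) = 7.909×10^-5 K/W
R_glass-fibre batt = ln(90.7/50.7)/(2π×0.0362×1) = 2.557 K/W
R_total = 2.557 K/W
Q = ΔT/R_total = 63/2.557

q′ ≈ 24.6 W/m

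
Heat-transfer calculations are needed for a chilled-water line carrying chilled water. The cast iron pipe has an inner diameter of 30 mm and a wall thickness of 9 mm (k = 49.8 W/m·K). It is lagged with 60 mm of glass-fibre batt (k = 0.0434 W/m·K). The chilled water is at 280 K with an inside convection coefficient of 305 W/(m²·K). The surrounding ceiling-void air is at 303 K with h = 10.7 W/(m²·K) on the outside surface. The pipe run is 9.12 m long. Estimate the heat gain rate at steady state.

Cylindrical conduction, so R = ln(r₂/r₁)/(2πkL) per layer, in series:
R_inner film = 1/(h_i·2πr₁L) = 1/(305×2π×0.015×9.12) = 0.003814 K/W
R_cast iron pipe wall = ln(24/15)/(2π×49.8×9.12) = 1.647×10^-4 K/W
R_glass-fibre batt = ln(84/24)/(2π×0.0434×9.12) = 0.5037 K/W
R_outer film = 1/(h_o·2πr_oL) = 1/(10.7×2π×0.084×9.12) = 0.01942 K/W
R_total = 0.5271 K/W
Q = ΔT/R_total = 23/0.5271

Q ≈ 43.6 W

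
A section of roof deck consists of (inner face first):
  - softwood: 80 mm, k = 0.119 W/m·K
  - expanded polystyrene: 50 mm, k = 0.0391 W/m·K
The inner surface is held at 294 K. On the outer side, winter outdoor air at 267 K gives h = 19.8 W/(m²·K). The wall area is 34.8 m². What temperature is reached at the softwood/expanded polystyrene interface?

T ≈ 285 K

Model the wall as resistances in series:
R_softwood = L/(kA) = 0.08/(0.119×34.8) = 0.01932 K/W
R_expanded polystyrene = L/(kA) = 0.05/(0.0391×34.8) = 0.03675 K/W
R_outer film = 1/(h_o·A) = 1/(19.8×34.8) = 0.001451 K/W
R_total = 0.05752 K/W;  Q = ΔT/R_total = 27/0.05752 = 469.4 W
T_interface = T_inner − Q·ΣR(inner→interface) = 294 − 469×0.01932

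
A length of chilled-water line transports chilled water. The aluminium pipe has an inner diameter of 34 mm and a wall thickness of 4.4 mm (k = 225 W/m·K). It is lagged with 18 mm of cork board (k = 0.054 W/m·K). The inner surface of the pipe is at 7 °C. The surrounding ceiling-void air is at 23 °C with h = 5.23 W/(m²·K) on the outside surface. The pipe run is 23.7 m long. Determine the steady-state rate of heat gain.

Q ≈ 147 W

Treating each annulus and film as a series resistance:
R_aluminium pipe wall = ln(21.4/17)/(2π×225×23.7) = 6.87×10^-6 K/W
R_cork board = ln(39.4/21.4)/(2π×0.054×23.7) = 0.07591 K/W
R_outer film = 1/(h_o·2πr_oL) = 1/(5.23×2π×0.0394×23.7) = 0.03259 K/W
R_total = 0.1085 K/W
Q = ΔT/R_total = 16/0.1085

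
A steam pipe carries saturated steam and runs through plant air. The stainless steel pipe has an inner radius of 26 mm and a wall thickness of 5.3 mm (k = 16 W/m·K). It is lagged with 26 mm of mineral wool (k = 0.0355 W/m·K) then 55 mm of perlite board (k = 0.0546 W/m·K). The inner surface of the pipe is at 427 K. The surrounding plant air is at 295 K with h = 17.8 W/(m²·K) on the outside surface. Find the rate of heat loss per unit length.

q′ ≈ 27.8 W/m

Radial resistances (cylindrical: R_cond = ln(r_o/r_i)/(2πkL), R_conv = 1/(h·2πrL)):
R_stainless steel pipe wall = ln(31.3/26)/(2π×16×1) = 0.001845 K/W
R_mineral wool = ln(57.3/31.3)/(2π×0.0355×1) = 2.711 K/W
R_perlite board = ln(112.3/57.3)/(2π×0.0546×1) = 1.961 K/W
R_outer film = 1/(h_o·2πr_oL) = 1/(17.8×2π×0.1123×1) = 0.07962 K/W
R_total = 4.754 K/W
Q = ΔT/R_total = 132/4.754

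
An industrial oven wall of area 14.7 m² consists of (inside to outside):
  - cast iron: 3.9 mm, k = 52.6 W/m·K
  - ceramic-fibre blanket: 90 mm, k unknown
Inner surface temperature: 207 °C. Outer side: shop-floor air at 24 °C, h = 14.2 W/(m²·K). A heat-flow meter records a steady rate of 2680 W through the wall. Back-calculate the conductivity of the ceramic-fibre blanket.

k ≈ 0.0964 W/(m·K)

Series thermal resistances:
R_cast iron = L/(kA) = 0.0039/(52.6×14.7) = 5.044×10^-6 K/W
R_outer film = 1/(h_o·A) = 1/(14.2×14.7) = 0.004791 K/W
Sum of known resistances R_other = 0.004796 K/W
Total R = ΔT/Q = 183/2680 = 0.06828 K/W
R_ceramic-fibre blanket = R_total − R_other = 0.06349 K/W
k = L/(R·A) = 0.09/(0.06349×14.7)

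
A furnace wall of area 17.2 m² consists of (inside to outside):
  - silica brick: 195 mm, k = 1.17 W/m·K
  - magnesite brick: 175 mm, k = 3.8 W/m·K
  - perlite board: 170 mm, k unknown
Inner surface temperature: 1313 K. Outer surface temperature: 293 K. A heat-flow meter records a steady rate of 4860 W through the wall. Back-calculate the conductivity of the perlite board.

Thermal resistances in series:
R_silica brick = L/(kA) = 0.195/(1.17×17.2) = 0.00969 K/W
R_magnesite brick = L/(kA) = 0.175/(3.8×17.2) = 0.002677 K/W
Sum of known resistances R_other = 0.01237 K/W
Total R = ΔT/Q = 1020/4860 = 0.2099 K/W
R_perlite board = R_total − R_other = 0.1975 K/W
k = L/(R·A) = 0.17/(0.1975×17.2)

k ≈ 0.05 W/(m·K)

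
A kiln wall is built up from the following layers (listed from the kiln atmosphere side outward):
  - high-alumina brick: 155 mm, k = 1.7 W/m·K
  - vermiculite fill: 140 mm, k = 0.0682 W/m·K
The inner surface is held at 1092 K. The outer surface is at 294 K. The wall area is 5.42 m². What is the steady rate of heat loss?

Q ≈ 2020 W

Using the resistance-network approach (series):
R_high-alumina brick = L/(kA) = 0.155/(1.7×5.42) = 0.01682 K/W
R_vermiculite fill = L/(kA) = 0.14/(0.0682×5.42) = 0.3787 K/W
R_total = 0.3956 K/W
Q = ΔT / R_total = 798 / 0.3956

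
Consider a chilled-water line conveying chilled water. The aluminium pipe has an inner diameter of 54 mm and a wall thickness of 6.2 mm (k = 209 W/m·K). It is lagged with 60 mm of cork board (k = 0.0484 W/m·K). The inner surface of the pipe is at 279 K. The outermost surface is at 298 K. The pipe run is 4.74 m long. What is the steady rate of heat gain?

Treating each annulus and film as a series resistance:
R_aluminium pipe wall = ln(33.2/27)/(2π×209×4.74) = 3.321×10^-5 K/W
R_cork board = ln(93.2/33.2)/(2π×0.0484×4.74) = 0.7161 K/W
R_total = 0.7161 K/W
Q = ΔT/R_total = 19/0.7161

Q ≈ 26.5 W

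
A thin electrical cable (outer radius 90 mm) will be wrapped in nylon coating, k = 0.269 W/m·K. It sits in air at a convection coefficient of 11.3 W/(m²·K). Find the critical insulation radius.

For a cylinder r_cr = k/h = 0.269/11.3
r_cr = 23.8 mm; since the bare radius (90 mm) is above r_cr, any added insulation will reduce heat loss.

r_cr ≈ 23.8 mm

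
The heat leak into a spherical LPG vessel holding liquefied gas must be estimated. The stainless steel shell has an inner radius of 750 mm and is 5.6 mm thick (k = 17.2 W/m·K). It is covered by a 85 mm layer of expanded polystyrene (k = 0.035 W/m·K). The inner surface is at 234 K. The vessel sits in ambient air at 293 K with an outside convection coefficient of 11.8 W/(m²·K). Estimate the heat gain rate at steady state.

Q ≈ 188 W

Spherical conduction: R = (1/r_in − 1/r_out)/(4πk) per layer; series-sum.
R_stainless steel shell = (1/0.75 − 1/0.7556)/(4π×17.2) = 4.572×10^-5 K/W
R_expanded polystyrene = (1/0.7556 − 1/0.8406)/(4π×0.035) = 0.3043 K/W
R_outer film = 1/(h·4πr_o²) = 1/(11.8×4π×0.8406²) = 0.009544 K/W
R_total = 0.3139 K/W
Q = ΔT/R_total = 59/0.3139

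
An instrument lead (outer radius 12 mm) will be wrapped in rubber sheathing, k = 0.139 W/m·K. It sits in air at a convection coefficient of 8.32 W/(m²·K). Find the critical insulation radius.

For a cylinder r_cr = k/h = 0.139/8.32
r_cr = 16.7 mm; since the bare radius (12 mm) is below r_cr, adding a thin layer of insulation will *increase* heat loss.

r_cr ≈ 16.7 mm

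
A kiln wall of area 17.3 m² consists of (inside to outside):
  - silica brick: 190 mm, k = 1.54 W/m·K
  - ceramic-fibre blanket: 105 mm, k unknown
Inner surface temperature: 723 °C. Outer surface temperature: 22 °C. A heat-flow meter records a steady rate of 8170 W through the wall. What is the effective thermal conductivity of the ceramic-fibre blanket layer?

Model the wall as resistances in series:
R_silica brick = L/(kA) = 0.19/(1.54×17.3) = 0.007132 K/W
Sum of known resistances R_other = 0.007132 K/W
Total R = ΔT/Q = 701/8170 = 0.0858 K/W
R_ceramic-fibre blanket = R_total − R_other = 0.07867 K/W
k = L/(R·A) = 0.105/(0.07867×17.3)

k ≈ 0.0771 W/(m·K)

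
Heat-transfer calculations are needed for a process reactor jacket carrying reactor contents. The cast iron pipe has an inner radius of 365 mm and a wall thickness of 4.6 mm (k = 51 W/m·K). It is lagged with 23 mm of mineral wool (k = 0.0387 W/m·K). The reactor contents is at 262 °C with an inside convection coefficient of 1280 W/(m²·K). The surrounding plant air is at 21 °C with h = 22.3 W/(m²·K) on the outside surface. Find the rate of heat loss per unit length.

q′ ≈ 903 W/m

Per-layer cylindrical resistances, series-summed:
R_inner film = 1/(h_i·2πr₁L) = 1/(1280×2π×0.365×1) = 3.407×10^-4 K/W
R_cast iron pipe wall = ln(369.6/365)/(2π×51×1) = 3.908×10^-5 K/W
R_mineral wool = ln(392.6/369.6)/(2π×0.0387×1) = 0.2483 K/W
R_outer film = 1/(h_o·2πr_oL) = 1/(22.3×2π×0.3926×1) = 0.01818 K/W
R_total = 0.2668 K/W
Q = ΔT/R_total = 241/0.2668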